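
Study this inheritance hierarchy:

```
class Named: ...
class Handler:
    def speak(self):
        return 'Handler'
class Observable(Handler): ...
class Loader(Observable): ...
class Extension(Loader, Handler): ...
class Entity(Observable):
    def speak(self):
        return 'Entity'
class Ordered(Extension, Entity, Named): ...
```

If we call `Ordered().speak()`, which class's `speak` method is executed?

Entity

L[Ordered] = Ordered + merge(L[Extension], L[Entity], L[Named], [Extension Entity Named])
  take Extension:  [Extension Loader Observable Handler object] + [Entity Observable Handler object] + [Named object] + [Extension Entity Named]
  take Loader:  [Loader Observable Handler object] + [Entity Observable Handler object] + [Named object] + [Entity Named]
  take Entity:  [Observable Handler object] + [Entity Observable Handler object] + [Named object] + [Entity Named]
  take Observable:  [Observable Handler object] + [Observable Handler object] + [Named object] + [Named]
  take Handler:  [Handler object] + [Handler object] + [Named object] + [Named]
  take Named:  [object] + [object] + [Named object] + [Named]
  take object:  [object] + [object] + [object]
MRO: Ordered Extension Loader Entity Observable Handler Named object
speak is defined in: Entity, Handler. First along the MRO is Entity.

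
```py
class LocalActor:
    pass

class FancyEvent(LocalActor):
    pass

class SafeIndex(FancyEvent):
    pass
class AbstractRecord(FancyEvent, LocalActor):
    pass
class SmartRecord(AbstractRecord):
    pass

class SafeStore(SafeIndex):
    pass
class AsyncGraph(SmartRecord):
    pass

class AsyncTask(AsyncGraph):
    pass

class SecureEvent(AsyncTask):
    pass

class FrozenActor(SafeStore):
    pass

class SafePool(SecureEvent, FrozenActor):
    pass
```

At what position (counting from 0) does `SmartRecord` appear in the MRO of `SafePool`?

4

L[SafePool] = SafePool + merge(L[SecureEvent], L[FrozenActor], [SecureEvent FrozenActor])
  take SecureEvent:  [SecureEvent AsyncTask AsyncGraph SmartRecord AbstractRecord FancyEvent LocalActor object] + [FrozenActor SafeStore SafeIndex FancyEvent LocalActor object] + [SecureEvent FrozenActor]
  take AsyncTask:  [AsyncTask AsyncGraph SmartRecord AbstractRecord FancyEvent LocalActor object] + [FrozenActor SafeStore SafeIndex FancyEvent LocalActor object] + [FrozenActor]
  take AsyncGraph:  [AsyncGraph SmartRecord AbstractRecord FancyEvent LocalActor object] + [FrozenActor SafeStore SafeIndex FancyEvent LocalActor object] + [FrozenActor]
  take SmartRecord:  [SmartRecord AbstractRecord FancyEvent LocalActor object] + [FrozenActor SafeStore SafeIndex FancyEvent LocalActor object] + [FrozenActor]
  take AbstractRecord:  [AbstractRecord FancyEvent LocalActor object] + [FrozenActor SafeStore SafeIndex FancyEvent LocalActor object] + [FrozenActor]
  take FrozenActor:  [FancyEvent LocalActor object] + [FrozenActor SafeStore SafeIndex FancyEvent LocalActor object] + [FrozenActor]
  take SafeStore:  [FancyEvent LocalActor object] + [SafeStore SafeIndex FancyEvent LocalActor object]
  take SafeIndex:  [FancyEvent LocalActor object] + [SafeIndex FancyEvent LocalActor object]
  take FancyEvent:  [FancyEvent LocalActor object] + [FancyEvent LocalActor object]
  take LocalActor:  [LocalActor object] + [LocalActor object]
  take object:  [object] + [object]
MRO: SafePool SecureEvent AsyncTask AsyncGraph SmartRecord AbstractRecord FrozenActor SafeStore SafeIndex FancyEvent LocalActor object
SmartRecord sits at index 4.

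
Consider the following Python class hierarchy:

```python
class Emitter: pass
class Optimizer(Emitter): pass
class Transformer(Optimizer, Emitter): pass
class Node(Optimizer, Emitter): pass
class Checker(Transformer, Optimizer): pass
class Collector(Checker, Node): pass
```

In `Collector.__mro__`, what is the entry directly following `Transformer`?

L[Collector] = Collector + merge(L[Checker], L[Node], [Checker Node])
  take Checker:  [Checker Transformer Optimizer Emitter object] + [Node Optimizer Emitter object] + [Checker Node]
  take Transformer:  [Transformer Optimizer Emitter object] + [Node Optimizer Emitter object] + [Node]
  take Node:  [Optimizer Emitter object] + [Node Optimizer Emitter object] + [Node]
  take Optimizer:  [Optimizer Emitter object] + [Optimizer Emitter object]
  take Emitter:  [Emitter object] + [Emitter object]
  take object:  [object] + [object]
MRO: Collector Checker Transformer Node Optimizer Emitter object
Transformer is at position 2; next is Node.

Node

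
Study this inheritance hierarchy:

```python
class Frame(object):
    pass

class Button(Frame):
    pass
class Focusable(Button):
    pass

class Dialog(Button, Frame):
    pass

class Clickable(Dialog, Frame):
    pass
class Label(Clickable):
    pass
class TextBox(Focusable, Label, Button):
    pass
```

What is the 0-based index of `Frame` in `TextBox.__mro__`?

6

L[TextBox] = TextBox + merge(L[Focusable], L[Label], L[Button], [Focusable Label Button])
  take Focusable:  [Focusable Button Frame object] + [Label Clickable Dialog Button Frame object] + [Button Frame object] + [Focusable Label Button]
  take Label:  [Button Frame object] + [Label Clickable Dialog Button Frame object] + [Button Frame object] + [Label Button]
  take Clickable:  [Button Frame object] + [Clickable Dialog Button Frame object] + [Button Frame object] + [Button]
  take Dialog:  [Button Frame object] + [Dialog Button Frame object] + [Button Frame object] + [Button]
  take Button:  [Button Frame object] + [Button Frame object] + [Button Frame object] + [Button]
  take Frame:  [Frame object] + [Frame object] + [Frame object]
  take object:  [object] + [object] + [object]
MRO: TextBox Focusable Label Clickable Dialog Button Frame object
Frame sits at index 6.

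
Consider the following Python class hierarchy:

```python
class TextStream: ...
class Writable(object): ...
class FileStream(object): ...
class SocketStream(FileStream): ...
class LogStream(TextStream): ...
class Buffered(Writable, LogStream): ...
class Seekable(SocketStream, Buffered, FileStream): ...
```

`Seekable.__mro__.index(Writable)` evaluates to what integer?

4

L[Seekable] = Seekable + merge(L[SocketStream], L[Buffered], L[FileStream], [SocketStream Buffered FileStream])
  take SocketStream:  [SocketStream FileStream object] + [Buffered Writable LogStream TextStream object] + [FileStream object] + [SocketStream Buffered FileStream]
  take Buffered:  [FileStream object] + [Buffered Writable LogStream TextStream object] + [FileStream object] + [Buffered FileStream]
  take FileStream:  [FileStream object] + [Writable LogStream TextStream object] + [FileStream object] + [FileStream]
  take Writable:  [object] + [Writable LogStream TextStream object] + [object]
  take LogStream:  [object] + [LogStream TextStream object] + [object]
  take TextStream:  [object] + [TextStream object] + [object]
  take object:  [object] + [object] + [object]
MRO: Seekable SocketStream Buffered FileStream Writable LogStream TextStream object
Writable sits at index 4.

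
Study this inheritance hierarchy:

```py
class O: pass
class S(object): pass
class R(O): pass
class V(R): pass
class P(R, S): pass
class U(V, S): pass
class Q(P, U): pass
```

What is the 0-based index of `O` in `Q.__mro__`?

5

L[Q] = Q + merge(L[P], L[U], [P U])
  take P:  [P R O S object] + [U V R O S object] + [P U]
  take U:  [R O S object] + [U V R O S object] + [U]
  take V:  [R O S object] + [V R O S object]
  take R:  [R O S object] + [R O S object]
  take O:  [O S object] + [O S object]
  take S:  [S object] + [S object]
  take object:  [object] + [object]
MRO: Q P U V R O S object
O sits at index 5.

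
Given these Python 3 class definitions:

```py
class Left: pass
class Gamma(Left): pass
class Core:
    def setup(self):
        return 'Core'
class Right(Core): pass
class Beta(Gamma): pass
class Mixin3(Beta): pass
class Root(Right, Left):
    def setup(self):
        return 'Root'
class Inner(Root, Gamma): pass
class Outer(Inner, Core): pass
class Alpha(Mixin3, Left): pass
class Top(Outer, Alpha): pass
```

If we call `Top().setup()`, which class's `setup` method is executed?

Root

L[Top] = Top + merge(L[Outer], L[Alpha], [Outer Alpha])
  take Outer:  [Outer Inner Root Right Core Gamma Left object] + [Alpha Mixin3 Beta Gamma Left object] + [Outer Alpha]
  take Inner:  [Inner Root Right Core Gamma Left object] + [Alpha Mixin3 Beta Gamma Left object] + [Alpha]
  take Root:  [Root Right Core Gamma Left object] + [Alpha Mixin3 Beta Gamma Left object] + [Alpha]
  take Right:  [Right Core Gamma Left object] + [Alpha Mixin3 Beta Gamma Left object] + [Alpha]
  take Core:  [Core Gamma Left object] + [Alpha Mixin3 Beta Gamma Left object] + [Alpha]
  take Alpha:  [Gamma Left object] + [Alpha Mixin3 Beta Gamma Left object] + [Alpha]
  take Mixin3:  [Gamma Left object] + [Mixin3 Beta Gamma Left object]
  take Beta:  [Gamma Left object] + [Beta Gamma Left object]
  take Gamma:  [Gamma Left object] + [Gamma Left object]
  take Left:  [Left object] + [Left object]
  take object:  [object] + [object]
MRO: Top Outer Inner Root Right Core Alpha Mixin3 Beta Gamma Left object
setup is defined in: Core, Root. First along the MRO is Root.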